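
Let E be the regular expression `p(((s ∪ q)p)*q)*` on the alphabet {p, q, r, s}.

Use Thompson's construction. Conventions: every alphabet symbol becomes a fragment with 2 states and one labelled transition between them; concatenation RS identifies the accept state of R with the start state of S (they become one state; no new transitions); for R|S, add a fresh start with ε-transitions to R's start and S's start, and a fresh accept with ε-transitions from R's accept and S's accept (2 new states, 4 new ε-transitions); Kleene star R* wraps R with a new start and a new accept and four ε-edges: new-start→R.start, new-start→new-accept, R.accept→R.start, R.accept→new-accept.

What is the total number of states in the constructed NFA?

13

Building bottom-up:
Each of the 5 symbol leaves contributes a 2-state fragment.
  s ∪ q : 6 states
  (s ∪ q)p : 7 states
  ((s ∪ q)p)* : 9 states
  ((s ∪ q)p)*q : 10 states
  (((s ∪ q)p)*q)* : 12 states
  p(((s ∪ q)p)*q)* : 13 states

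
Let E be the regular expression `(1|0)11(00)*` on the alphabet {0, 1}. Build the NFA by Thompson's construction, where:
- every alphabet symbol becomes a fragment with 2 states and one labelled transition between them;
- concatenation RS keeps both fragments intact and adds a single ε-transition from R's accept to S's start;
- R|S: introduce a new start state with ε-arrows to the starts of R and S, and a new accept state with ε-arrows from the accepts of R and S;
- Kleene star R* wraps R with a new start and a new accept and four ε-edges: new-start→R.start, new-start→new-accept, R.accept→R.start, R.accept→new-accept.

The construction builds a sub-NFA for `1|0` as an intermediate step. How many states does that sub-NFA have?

Fragment for `1|0`:
Each of the 2 symbol leaves contributes a 2-state fragment.
  1|0 — 6 states

6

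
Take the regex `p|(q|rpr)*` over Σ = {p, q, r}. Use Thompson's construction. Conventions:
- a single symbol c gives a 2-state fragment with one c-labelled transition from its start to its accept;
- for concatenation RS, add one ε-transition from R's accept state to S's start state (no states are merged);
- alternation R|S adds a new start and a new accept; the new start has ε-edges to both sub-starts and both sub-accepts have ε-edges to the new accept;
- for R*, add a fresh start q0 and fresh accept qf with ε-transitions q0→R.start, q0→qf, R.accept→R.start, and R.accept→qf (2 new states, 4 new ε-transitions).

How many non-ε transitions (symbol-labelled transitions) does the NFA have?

Recursing over subexpressions:
Each of the 5 symbol leaves contributes exactly 1 symbol transition.
  rpr — 3 symbol transitions
  q|rpr — 4 symbol transitions
  (q|rpr)* — 4 symbol transitions
  p|(q|rpr)* — 5 symbol transitions

5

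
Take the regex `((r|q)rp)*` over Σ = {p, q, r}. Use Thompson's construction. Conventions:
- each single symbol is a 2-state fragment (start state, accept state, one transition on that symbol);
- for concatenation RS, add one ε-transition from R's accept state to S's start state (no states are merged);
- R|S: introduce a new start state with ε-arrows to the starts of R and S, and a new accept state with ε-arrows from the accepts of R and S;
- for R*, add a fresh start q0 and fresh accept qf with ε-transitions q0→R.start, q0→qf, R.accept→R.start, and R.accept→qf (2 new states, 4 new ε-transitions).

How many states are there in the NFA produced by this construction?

12

Per subexpression:
Each of the 4 symbol leaves contributes a 2-state fragment.
  r|q → 6 states
  (r|q)rp → 10 states
  ((r|q)rp)* → 12 states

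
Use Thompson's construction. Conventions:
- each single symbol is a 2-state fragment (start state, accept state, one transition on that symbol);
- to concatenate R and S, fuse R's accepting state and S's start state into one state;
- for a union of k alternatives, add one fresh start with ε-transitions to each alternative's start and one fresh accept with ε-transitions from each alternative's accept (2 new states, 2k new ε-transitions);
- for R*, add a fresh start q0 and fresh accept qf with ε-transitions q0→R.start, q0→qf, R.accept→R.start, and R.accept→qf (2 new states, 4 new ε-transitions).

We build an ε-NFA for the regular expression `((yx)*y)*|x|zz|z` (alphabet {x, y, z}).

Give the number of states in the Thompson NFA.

Recursing over subexpressions:
Each of the 7 symbol leaves contributes a 2-state fragment.
  yx : 3 states
  (yx)* : 5 states
  (yx)*y : 6 states
  ((yx)*y)* : 8 states
  zz : 3 states
  ((yx)*y)*|x|zz|z : 17 states

17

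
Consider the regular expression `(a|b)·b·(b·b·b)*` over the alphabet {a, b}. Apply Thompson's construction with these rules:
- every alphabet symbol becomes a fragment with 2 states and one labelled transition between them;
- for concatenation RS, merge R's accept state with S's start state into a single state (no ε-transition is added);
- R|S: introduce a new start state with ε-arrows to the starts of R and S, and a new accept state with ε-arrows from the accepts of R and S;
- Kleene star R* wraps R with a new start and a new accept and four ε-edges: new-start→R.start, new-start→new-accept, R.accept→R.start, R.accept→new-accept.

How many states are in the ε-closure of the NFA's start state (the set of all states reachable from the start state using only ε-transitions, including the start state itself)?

Compute the ε-closure size of each fragment's start state recursively; a symbol fragment's start has no outgoing ε-edge, so its closure is just itself (size 1).
  a|b — C = 1 + 1 + 1 = 3 (the new accept is not ε-reachable since no branch accepts ε)
  b·b·b — same as the first factor's closure: C = 1
  (b·b·b)* — new start has ε-edges to the inner start and to the new accept, so C = 2 + 1 = 3
  (a|b)·b·(b·b·b)* — C equals the left operand's closure size = 3 (its accept is not ε-reachable, so the closure stops there)

3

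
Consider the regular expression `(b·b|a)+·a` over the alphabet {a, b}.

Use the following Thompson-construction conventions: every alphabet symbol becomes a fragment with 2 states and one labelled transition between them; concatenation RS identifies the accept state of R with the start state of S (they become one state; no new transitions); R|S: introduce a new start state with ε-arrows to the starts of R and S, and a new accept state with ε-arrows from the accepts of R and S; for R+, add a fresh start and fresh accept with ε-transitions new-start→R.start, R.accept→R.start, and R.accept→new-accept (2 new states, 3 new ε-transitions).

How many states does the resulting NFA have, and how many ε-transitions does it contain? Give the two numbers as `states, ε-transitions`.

10, 7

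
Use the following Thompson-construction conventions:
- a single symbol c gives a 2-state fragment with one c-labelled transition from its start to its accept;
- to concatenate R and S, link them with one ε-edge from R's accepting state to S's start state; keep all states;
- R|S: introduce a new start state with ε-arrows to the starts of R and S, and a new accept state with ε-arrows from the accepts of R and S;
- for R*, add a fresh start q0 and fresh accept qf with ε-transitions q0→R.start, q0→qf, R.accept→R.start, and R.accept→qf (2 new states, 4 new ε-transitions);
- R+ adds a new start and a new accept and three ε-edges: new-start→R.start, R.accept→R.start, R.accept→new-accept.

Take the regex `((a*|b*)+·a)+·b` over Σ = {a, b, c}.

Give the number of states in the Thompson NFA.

18

Per subexpression:
Each of the 4 symbol leaves contributes a 2-state fragment.
  a* → 4 states
  b* → 4 states
  a*|b* → 10 states
  (a*|b*)+ → 12 states
  (a*|b*)+·a → 14 states
  ((a*|b*)+·a)+ → 16 states
  ((a*|b*)+·a)+·b → 18 states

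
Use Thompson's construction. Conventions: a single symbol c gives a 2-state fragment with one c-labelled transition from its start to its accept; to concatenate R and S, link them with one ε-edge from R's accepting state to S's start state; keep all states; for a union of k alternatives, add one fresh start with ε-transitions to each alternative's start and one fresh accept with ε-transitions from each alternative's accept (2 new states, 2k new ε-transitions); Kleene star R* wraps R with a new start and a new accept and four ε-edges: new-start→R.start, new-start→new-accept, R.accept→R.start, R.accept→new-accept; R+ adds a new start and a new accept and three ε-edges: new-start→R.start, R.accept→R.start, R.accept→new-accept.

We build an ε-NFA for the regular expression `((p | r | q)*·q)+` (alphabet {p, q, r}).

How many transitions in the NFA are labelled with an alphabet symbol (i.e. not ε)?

4

Per subexpression:
Each of the 4 symbol leaves contributes exactly 1 symbol transition.
  p | r | q → 3 symbol transitions
  (p | r | q)* → 3 symbol transitions
  (p | r | q)*·q → 4 symbol transitions
  ((p | r | q)*·q)+ → 4 symbol transitions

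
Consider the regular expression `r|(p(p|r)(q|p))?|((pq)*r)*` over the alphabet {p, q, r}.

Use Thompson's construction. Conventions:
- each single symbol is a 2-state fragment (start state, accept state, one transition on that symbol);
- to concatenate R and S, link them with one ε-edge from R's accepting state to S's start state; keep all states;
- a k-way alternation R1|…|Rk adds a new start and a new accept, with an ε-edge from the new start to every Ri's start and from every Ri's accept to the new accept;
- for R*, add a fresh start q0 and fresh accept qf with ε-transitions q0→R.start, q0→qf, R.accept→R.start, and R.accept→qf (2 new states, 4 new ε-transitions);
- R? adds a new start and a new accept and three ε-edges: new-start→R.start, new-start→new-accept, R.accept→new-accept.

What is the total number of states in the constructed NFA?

Recursing over subexpressions:
Each of the 9 symbol leaves contributes a 2-state fragment.
  p|r = 6 states
  q|p = 6 states
  p(p|r)(q|p) = 14 states
  (p(p|r)(q|p))? = 16 states
  pq = 4 states
  (pq)* = 6 states
  (pq)*r = 8 states
  ((pq)*r)* = 10 states
  r|(p(p|r)(q|p))?|((pq)*r)* = 30 states

30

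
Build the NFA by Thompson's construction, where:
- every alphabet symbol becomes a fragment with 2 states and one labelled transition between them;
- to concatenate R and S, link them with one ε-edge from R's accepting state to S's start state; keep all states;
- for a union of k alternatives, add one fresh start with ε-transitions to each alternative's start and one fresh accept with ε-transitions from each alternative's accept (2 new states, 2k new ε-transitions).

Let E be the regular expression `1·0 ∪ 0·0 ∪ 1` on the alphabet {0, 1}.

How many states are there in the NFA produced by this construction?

12

Recursing over subexpressions:
Each of the 5 symbol leaves contributes a 2-state fragment.
  1·0 → 4 states
  0·0 → 4 states
  1·0 ∪ 0·0 ∪ 1 → 12 states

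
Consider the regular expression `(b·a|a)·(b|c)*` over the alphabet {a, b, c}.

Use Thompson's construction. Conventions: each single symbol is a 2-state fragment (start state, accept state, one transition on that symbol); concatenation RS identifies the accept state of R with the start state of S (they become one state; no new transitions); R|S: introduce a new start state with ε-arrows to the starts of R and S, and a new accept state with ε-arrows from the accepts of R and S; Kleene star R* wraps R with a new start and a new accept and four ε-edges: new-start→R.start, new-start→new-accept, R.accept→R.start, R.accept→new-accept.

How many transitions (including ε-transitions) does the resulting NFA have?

Recursing over subexpressions:
Each of the 5 symbol leaves contributes 1 transition (1 symbol, 0 ε).
  b·a → 2 transitions (2 symbol, 0 ε)
  b·a|a → 7 transitions (3 symbol, 4 ε)
  b|c → 6 transitions (2 symbol, 4 ε)
  (b|c)* → 10 transitions (2 symbol, 8 ε)
  (b·a|a)·(b|c)* → 17 transitions (5 symbol, 12 ε)

17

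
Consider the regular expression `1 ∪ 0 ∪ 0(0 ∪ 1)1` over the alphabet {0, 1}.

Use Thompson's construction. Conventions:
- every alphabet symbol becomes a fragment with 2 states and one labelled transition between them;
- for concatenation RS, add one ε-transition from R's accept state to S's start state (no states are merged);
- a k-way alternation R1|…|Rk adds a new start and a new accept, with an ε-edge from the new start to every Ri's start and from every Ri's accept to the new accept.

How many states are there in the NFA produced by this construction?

16

Per subexpression:
Each of the 6 symbol leaves contributes a 2-state fragment.
  0 ∪ 1 = 6 states
  0(0 ∪ 1)1 = 10 states
  1 ∪ 0 ∪ 0(0 ∪ 1)1 = 16 states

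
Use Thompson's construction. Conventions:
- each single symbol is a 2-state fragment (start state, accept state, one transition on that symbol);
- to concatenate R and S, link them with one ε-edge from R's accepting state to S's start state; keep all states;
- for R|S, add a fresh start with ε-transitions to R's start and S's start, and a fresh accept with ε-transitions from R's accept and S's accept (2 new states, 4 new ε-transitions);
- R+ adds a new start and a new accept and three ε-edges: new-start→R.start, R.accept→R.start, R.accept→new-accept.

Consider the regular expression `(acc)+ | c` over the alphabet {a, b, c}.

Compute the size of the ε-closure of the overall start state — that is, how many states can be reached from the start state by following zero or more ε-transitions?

Compute the ε-closure size of each fragment's start state recursively; a symbol fragment's start has no outgoing ε-edge, so its closure is just itself (size 1).
  acc : |ε-closure| equals the left operand's closure size = 1 (its accept is not ε-reachable, so the closure stops there)
  (acc)+ : |ε-closure| = 1 + 1 = 2 (the body doesn't accept ε, so the new accept is not reached)
  (acc)+ | c : new start ε-reaches every alternative's start; none of them accept ε, so the new accept is not reached: |ε-closure| = 1 + 2 + 1 = 4

4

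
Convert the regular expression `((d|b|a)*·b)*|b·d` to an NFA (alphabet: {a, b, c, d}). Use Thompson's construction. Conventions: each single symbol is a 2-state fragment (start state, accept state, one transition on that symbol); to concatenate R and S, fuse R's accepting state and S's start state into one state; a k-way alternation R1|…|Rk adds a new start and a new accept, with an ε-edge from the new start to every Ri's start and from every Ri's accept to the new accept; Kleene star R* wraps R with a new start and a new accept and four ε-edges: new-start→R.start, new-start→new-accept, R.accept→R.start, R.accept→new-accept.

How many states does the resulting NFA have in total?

18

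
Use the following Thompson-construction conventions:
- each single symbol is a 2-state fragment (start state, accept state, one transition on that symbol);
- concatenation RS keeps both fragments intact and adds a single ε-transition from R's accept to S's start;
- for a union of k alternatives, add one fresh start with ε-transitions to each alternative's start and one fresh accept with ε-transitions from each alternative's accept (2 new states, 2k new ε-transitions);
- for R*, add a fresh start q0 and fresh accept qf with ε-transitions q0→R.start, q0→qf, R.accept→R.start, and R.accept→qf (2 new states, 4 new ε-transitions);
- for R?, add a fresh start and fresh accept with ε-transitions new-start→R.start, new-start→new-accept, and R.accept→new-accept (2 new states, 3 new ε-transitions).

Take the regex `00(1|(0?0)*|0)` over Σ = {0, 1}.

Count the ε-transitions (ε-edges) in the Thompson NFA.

16

Recursing over subexpressions:
Each of the 6 symbol leaves contributes 0 ε-transitions.
  0? → 3 ε-transitions
  0?0 → 4 ε-transitions
  (0?0)* → 8 ε-transitions
  1|(0?0)*|0 → 14 ε-transitions
  00(1|(0?0)*|0) → 16 ε-transitions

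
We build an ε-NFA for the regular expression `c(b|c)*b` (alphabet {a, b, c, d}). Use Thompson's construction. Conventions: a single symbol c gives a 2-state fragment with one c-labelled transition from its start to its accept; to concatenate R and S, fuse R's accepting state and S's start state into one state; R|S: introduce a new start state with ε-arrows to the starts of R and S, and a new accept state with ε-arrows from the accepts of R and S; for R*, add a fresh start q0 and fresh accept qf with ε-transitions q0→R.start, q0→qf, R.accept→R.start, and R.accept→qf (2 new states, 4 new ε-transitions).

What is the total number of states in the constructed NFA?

10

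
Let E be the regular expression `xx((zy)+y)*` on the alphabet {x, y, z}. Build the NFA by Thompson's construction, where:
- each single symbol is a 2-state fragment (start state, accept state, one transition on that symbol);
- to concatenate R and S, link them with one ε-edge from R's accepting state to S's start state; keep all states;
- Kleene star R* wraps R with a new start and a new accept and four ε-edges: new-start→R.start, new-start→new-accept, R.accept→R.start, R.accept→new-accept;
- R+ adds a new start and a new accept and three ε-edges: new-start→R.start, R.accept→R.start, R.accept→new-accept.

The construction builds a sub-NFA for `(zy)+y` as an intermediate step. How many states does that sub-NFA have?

Fragment for `(zy)+y`:
Each of the 3 symbol leaves contributes a 2-state fragment.
  zy = 4 states
  (zy)+ = 6 states
  (zy)+y = 8 states

8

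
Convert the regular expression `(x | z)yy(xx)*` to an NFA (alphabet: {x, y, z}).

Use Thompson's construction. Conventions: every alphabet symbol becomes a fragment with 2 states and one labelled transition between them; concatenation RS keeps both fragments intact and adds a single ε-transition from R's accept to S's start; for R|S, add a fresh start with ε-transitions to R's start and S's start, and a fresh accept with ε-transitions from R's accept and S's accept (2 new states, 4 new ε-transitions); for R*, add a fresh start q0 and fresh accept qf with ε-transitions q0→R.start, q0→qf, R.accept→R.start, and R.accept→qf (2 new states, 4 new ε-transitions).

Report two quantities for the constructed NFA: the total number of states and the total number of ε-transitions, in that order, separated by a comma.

16, 12

Per subexpression:
Each of the 6 symbol leaves contributes 2 states and 0 ε-transitions.
  x | z — 6 states, 4 ε-transitions
  xx — 4 states, 1 ε-transition
  (xx)* — 6 states, 5 ε-transitions
  (x | z)yy(xx)* — 16 states, 12 ε-transitions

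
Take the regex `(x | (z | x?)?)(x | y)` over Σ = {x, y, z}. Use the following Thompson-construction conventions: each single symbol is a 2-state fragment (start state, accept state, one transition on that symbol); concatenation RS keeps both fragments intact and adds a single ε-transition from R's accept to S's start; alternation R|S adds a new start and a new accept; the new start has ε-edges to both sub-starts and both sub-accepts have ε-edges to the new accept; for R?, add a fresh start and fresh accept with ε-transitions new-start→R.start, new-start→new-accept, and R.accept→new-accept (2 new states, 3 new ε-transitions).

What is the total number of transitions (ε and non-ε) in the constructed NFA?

24

Recursing over subexpressions:
Each of the 5 symbol leaves contributes 1 transition (1 symbol, 0 ε).
  x? = 4 transitions (1 symbol, 3 ε)
  z | x? = 9 transitions (2 symbol, 7 ε)
  (z | x?)? = 12 transitions (2 symbol, 10 ε)
  x | (z | x?)? = 17 transitions (3 symbol, 14 ε)
  x | y = 6 transitions (2 symbol, 4 ε)
  (x | (z | x?)?)(x | y) = 24 transitions (5 symbol, 19 ε)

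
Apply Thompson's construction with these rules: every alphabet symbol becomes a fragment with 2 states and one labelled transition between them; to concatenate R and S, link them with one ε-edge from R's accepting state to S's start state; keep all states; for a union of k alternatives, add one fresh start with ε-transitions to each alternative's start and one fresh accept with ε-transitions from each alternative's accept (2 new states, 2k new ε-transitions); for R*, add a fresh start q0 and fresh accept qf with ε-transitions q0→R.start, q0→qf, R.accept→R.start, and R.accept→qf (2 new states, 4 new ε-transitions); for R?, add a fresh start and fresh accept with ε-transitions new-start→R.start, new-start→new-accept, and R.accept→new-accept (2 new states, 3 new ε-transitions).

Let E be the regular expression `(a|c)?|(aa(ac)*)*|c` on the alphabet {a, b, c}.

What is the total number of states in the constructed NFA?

24

Per subexpression:
Each of the 7 symbol leaves contributes a 2-state fragment.
  a|c = 6 states
  (a|c)? = 8 states
  ac = 4 states
  (ac)* = 6 states
  aa(ac)* = 10 states
  (aa(ac)*)* = 12 states
  (a|c)?|(aa(ac)*)*|c = 24 states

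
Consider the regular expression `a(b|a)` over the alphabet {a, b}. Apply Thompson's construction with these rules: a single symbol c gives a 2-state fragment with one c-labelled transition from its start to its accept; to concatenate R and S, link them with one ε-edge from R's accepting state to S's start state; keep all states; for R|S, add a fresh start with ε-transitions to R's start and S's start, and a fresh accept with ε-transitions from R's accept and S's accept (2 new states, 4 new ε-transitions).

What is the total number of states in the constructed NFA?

8

Bottom-up over the parse tree:
Each of the 3 symbol leaves contributes a 2-state fragment.
  b|a → 6 states
  a(b|a) → 8 states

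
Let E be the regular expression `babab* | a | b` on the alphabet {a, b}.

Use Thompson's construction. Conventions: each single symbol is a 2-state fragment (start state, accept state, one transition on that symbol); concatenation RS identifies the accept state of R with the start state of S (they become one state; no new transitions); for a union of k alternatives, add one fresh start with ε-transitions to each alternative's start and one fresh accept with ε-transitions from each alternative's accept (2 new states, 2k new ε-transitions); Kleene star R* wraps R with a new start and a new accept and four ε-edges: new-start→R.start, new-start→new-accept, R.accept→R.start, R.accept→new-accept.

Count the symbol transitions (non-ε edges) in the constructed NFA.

7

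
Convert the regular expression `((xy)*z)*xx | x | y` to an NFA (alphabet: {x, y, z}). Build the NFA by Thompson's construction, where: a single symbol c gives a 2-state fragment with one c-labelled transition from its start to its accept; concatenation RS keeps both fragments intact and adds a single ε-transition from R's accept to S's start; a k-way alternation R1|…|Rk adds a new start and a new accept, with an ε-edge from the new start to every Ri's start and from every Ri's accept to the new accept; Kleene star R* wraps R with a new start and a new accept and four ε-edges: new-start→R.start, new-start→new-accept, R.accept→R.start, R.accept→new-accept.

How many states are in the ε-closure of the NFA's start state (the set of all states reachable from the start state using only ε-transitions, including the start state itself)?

Compute the ε-closure size of each fragment's start state recursively; a symbol fragment's start has no outgoing ε-edge, so its closure is just itself (size 1).
  xy : |ε-closure| equals the left operand's closure size = 1 (its accept is not ε-reachable, so the closure stops there)
  (xy)* : the star's fresh start ε-reaches both the body's start and the fresh accept: |ε-closure| = 2 + 1 = 3
  (xy)*z : the left operand accepts ε, so the closure extends into the next operand (via the concat ε-link); |ε-closure| = 3 + 1 = 4
  ((xy)*z)* : new start has ε-edges to the inner start and to the new accept, so |ε-closure| = 2 + 4 = 6
  ((xy)*z)*xx : |ε-closure| = 6 + 1 = 7 (closure spills across the concat boundary because the left factor accepts ε)
  ((xy)*z)*xx | x | y : new start ε-reaches every alternative's start; none of them accept ε, so the new accept is not reached: |ε-closure| = 1 + 7 + 1 + 1 = 10

10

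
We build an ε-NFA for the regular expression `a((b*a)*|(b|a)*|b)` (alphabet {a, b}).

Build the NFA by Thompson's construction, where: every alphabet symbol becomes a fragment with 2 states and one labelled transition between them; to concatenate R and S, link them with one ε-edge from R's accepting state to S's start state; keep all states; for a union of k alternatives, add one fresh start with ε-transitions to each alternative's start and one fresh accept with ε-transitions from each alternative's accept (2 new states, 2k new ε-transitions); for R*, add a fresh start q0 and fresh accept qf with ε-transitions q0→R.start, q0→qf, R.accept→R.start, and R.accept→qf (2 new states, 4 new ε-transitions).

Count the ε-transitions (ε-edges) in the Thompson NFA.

24

By structural recursion:
Each of the 6 symbol leaves contributes 0 ε-transitions.
  b* — 4 ε-transitions
  b*a — 5 ε-transitions
  (b*a)* — 9 ε-transitions
  b|a — 4 ε-transitions
  (b|a)* — 8 ε-transitions
  (b*a)*|(b|a)*|b — 23 ε-transitions
  a((b*a)*|(b|a)*|b) — 24 ε-transitions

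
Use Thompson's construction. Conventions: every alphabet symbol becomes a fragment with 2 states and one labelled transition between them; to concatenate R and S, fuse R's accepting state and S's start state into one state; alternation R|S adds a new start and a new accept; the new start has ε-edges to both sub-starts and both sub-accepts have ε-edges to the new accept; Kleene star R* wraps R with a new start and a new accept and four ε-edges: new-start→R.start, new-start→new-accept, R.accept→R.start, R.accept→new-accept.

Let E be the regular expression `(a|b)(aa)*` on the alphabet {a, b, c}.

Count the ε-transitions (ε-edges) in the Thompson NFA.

Per subexpression:
Each of the 4 symbol leaves contributes 0 ε-transitions.
  a|b — 4 ε-transitions
  aa — 0 ε-transitions
  (aa)* — 4 ε-transitions
  (a|b)(aa)* — 8 ε-transitions

8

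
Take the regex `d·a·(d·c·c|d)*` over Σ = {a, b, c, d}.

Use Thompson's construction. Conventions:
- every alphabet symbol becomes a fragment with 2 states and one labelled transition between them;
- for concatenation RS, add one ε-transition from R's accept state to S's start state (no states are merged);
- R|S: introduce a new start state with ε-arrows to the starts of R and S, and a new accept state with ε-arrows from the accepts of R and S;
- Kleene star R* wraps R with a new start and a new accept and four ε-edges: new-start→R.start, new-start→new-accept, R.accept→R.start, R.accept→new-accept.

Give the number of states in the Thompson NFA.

Building bottom-up:
Each of the 6 symbol leaves contributes a 2-state fragment.
  d·c·c — 6 states
  d·c·c|d — 10 states
  (d·c·c|d)* — 12 states
  d·a·(d·c·c|d)* — 16 states

16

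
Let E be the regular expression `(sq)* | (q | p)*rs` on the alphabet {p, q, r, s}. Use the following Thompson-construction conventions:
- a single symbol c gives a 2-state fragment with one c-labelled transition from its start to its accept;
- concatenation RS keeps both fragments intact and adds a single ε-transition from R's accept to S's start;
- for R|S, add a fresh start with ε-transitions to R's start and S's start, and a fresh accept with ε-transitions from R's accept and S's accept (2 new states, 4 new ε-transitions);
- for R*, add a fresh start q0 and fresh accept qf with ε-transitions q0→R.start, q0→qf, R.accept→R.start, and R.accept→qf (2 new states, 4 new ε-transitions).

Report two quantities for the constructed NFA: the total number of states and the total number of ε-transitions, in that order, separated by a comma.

Bottom-up over the parse tree:
Each of the 6 symbol leaves contributes 2 states and 0 ε-transitions.
  sq : 4 states, 1 ε-transition
  (sq)* : 6 states, 5 ε-transitions
  q | p : 6 states, 4 ε-transitions
  (q | p)* : 8 states, 8 ε-transitions
  (q | p)*rs : 12 states, 10 ε-transitions
  (sq)* | (q | p)*rs : 20 states, 19 ε-transitions

20, 19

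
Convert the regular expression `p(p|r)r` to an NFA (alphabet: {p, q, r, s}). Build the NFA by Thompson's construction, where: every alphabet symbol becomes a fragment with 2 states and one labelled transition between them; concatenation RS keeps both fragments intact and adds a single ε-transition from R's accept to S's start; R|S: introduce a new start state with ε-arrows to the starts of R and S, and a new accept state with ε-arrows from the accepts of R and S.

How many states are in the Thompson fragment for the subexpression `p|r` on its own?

6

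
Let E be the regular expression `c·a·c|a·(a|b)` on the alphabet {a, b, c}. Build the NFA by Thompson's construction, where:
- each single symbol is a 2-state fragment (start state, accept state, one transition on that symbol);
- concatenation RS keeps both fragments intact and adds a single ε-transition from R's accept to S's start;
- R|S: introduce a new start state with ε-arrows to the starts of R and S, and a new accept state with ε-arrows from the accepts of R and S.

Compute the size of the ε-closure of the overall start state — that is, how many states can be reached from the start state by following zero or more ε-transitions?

Let C(F) = |ε-closure(F.start)| within fragment F, and note whether F accepts ε. Symbol fragments have C = 1 and do not accept ε. Then:
  c·a·c — same as the first factor's closure: |ε-closure| = 1
  a|b — |ε-closure| = 1 + 1 + 1 = 3 (the new accept is not ε-reachable since no branch accepts ε)
  a·(a|b) — same as the first factor's closure: |ε-closure| = 1
  c·a·c|a·(a|b) — |ε-closure| = 1 + 1 + 1 = 3 (the new accept is not ε-reachable since no branch accepts ε)

3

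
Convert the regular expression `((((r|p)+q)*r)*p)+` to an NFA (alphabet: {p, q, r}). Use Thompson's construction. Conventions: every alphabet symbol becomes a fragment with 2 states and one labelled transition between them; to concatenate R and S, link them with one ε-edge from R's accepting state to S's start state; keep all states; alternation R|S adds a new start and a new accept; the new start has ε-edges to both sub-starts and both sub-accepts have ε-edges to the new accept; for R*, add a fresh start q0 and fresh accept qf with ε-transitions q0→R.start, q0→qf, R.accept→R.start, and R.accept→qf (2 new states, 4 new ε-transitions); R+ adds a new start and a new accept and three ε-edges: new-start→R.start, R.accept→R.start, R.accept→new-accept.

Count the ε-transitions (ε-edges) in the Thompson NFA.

21

Building bottom-up:
Each of the 5 symbol leaves contributes 0 ε-transitions.
  r|p : 4 ε-transitions
  (r|p)+ : 7 ε-transitions
  (r|p)+q : 8 ε-transitions
  ((r|p)+q)* : 12 ε-transitions
  ((r|p)+q)*r : 13 ε-transitions
  (((r|p)+q)*r)* : 17 ε-transitions
  (((r|p)+q)*r)*p : 18 ε-transitions
  ((((r|p)+q)*r)*p)+ : 21 ε-transitions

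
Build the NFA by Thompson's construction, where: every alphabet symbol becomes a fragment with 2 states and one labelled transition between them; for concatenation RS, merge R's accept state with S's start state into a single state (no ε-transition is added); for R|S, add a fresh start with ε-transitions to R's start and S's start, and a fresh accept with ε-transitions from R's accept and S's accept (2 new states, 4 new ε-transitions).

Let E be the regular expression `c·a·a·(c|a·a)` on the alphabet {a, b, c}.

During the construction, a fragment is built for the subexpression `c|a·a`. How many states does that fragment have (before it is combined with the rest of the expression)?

Fragment for `c|a·a`:
Each of the 3 symbol leaves contributes a 2-state fragment.
  a·a → 3 states
  c|a·a → 7 states

7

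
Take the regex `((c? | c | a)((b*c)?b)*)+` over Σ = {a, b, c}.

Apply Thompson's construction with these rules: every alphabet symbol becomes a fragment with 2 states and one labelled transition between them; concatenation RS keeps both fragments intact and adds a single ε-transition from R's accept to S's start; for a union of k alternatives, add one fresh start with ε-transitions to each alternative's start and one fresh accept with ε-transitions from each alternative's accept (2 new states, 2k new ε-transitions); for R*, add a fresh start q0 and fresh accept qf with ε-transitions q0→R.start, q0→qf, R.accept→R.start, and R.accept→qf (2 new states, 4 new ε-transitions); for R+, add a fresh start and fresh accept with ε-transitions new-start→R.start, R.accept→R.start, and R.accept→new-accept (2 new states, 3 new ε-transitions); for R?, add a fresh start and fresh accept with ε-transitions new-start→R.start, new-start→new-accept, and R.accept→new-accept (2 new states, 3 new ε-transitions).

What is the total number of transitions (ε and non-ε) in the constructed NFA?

32

Recursing over subexpressions:
Each of the 6 symbol leaves contributes 1 transition (1 symbol, 0 ε).
  c? → 4 transitions (1 symbol, 3 ε)
  c? | c | a → 12 transitions (3 symbol, 9 ε)
  b* → 5 transitions (1 symbol, 4 ε)
  b*c → 7 transitions (2 symbol, 5 ε)
  (b*c)? → 10 transitions (2 symbol, 8 ε)
  (b*c)?b → 12 transitions (3 symbol, 9 ε)
  ((b*c)?b)* → 16 transitions (3 symbol, 13 ε)
  (c? | c | a)((b*c)?b)* → 29 transitions (6 symbol, 23 ε)
  ((c? | c | a)((b*c)?b)*)+ → 32 transitions (6 symbol, 26 ε)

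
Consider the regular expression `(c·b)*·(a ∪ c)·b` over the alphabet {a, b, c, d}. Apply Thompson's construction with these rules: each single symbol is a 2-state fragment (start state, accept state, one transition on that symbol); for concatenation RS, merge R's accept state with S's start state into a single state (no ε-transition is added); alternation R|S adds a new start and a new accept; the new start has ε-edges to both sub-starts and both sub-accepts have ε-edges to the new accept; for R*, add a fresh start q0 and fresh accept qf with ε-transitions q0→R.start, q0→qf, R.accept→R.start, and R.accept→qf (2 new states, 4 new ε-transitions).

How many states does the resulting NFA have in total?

11

Recursing over subexpressions:
Each of the 5 symbol leaves contributes a 2-state fragment.
  c·b — 3 states
  (c·b)* — 5 states
  a ∪ c — 6 states
  (c·b)*·(a ∪ c)·b — 11 states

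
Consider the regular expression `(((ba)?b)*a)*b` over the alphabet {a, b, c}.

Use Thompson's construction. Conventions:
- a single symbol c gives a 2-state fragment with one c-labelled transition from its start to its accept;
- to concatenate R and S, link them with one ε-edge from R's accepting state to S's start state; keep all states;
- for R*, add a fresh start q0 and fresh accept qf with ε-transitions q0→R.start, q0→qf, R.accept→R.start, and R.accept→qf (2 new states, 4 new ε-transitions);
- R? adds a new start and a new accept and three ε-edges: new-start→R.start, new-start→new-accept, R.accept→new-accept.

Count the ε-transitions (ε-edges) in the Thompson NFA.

15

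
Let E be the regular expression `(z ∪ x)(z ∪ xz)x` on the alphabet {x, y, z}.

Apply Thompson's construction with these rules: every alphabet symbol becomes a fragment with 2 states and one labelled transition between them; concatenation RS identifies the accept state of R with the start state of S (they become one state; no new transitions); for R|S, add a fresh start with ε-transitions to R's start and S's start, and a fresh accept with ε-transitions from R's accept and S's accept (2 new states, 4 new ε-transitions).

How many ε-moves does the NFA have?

Bottom-up over the parse tree:
Each of the 6 symbol leaves contributes 0 ε-transitions.
  z ∪ x — 4 ε-transitions
  xz — 0 ε-transitions
  z ∪ xz — 4 ε-transitions
  (z ∪ x)(z ∪ xz)x — 8 ε-transitions

8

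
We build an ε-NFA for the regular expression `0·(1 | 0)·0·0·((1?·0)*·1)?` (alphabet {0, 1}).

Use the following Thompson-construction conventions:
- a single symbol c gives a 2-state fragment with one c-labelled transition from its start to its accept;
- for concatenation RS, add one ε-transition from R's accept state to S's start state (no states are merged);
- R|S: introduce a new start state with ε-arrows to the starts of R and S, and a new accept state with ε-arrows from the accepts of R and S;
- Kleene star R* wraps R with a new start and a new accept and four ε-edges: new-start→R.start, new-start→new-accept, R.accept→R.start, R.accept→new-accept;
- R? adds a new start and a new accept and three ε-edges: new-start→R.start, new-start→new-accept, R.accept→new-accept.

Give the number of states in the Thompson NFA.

Building bottom-up:
Each of the 8 symbol leaves contributes a 2-state fragment.
  1 | 0 → 6 states
  1? → 4 states
  1?·0 → 6 states
  (1?·0)* → 8 states
  (1?·0)*·1 → 10 states
  ((1?·0)*·1)? → 12 states
  0·(1 | 0)·0·0·((1?·0)*·1)? → 24 states

24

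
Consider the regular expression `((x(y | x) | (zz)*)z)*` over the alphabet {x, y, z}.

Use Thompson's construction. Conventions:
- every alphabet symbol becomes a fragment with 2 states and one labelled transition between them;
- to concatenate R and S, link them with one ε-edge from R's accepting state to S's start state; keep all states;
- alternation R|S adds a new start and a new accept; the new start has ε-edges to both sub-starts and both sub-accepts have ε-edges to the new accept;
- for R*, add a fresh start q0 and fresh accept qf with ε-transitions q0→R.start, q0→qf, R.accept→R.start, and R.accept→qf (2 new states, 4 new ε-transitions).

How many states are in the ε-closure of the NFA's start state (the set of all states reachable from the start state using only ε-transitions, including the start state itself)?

Work bottom-up. For each fragment F, track |ε-closure(F.start)| and whether F's accept lies in that closure (i.e. whether F accepts ε). A single-symbol fragment has closure size 1 and does not accept ε.
  y | x — |ε-closure| = 1 + 1 + 1 = 3 (the new accept is not ε-reachable since no branch accepts ε)
  x(y | x) — same as the first factor's closure: |ε-closure| = 1
  zz — same as the first factor's closure: |ε-closure| = 1
  (zz)* — the star's fresh start ε-reaches both the body's start and the fresh accept: |ε-closure| = 2 + 1 = 3
  x(y | x) | (zz)* — new start ε-reaches every alternative's start; at least one alternative accepts ε, so the union's new accept is reached too: |ε-closure| = 1 + 1 + 3 + 1 = 6
  (x(y | x) | (zz)*)z — |ε-closure| = 6 + 1 = 7 (closure spills across the concat boundary because the left factor accepts ε)
  ((x(y | x) | (zz)*)z)* — the star's fresh start ε-reaches both the body's start and the fresh accept: |ε-closure| = 2 + 7 = 9

9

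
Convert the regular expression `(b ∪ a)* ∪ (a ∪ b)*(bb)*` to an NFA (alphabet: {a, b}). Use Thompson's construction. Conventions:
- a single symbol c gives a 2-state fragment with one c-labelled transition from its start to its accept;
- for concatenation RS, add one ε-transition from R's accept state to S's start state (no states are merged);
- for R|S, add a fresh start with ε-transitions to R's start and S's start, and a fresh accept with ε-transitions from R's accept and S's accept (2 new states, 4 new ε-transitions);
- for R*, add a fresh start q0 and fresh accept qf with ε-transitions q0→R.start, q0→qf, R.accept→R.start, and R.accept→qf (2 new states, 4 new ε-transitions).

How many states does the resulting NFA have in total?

24

Recursing over subexpressions:
Each of the 6 symbol leaves contributes a 2-state fragment.
  b ∪ a : 6 states
  (b ∪ a)* : 8 states
  a ∪ b : 6 states
  (a ∪ b)* : 8 states
  bb : 4 states
  (bb)* : 6 states
  (a ∪ b)*(bb)* : 14 states
  (b ∪ a)* ∪ (a ∪ b)*(bb)* : 24 states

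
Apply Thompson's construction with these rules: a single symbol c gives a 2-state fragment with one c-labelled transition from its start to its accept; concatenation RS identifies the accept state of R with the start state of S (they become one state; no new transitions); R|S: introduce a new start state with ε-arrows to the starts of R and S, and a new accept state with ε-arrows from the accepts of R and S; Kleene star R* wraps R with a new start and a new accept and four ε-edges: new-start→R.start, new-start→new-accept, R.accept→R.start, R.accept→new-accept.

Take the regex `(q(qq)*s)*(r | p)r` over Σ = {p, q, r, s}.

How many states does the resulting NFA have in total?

15

Recursing over subexpressions:
Each of the 7 symbol leaves contributes a 2-state fragment.
  qq : 3 states
  (qq)* : 5 states
  q(qq)*s : 7 states
  (q(qq)*s)* : 9 states
  r | p : 6 states
  (q(qq)*s)*(r | p)r : 15 states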